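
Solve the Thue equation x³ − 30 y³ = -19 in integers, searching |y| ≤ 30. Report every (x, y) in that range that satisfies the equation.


The equation is x³ - 30y³ = -19. For fixed y, x³ = 30·y³ − 19, so a solution requires the RHS to be a perfect cube.
Strategy: iterate y from -30 to 30, compute RHS = 30·y³ − 19, and check whether it is a (positive or negative) perfect cube.
Check small values of y:
  y = 0: RHS = -19 is not a perfect cube.
  y = 1: RHS = 11 is not a perfect cube.
  y = -1: RHS = -49 is not a perfect cube.
  y = 2: RHS = 221 is not a perfect cube.
  y = -2: RHS = -259 is not a perfect cube.
  y = 3: RHS = 791 is not a perfect cube.
  y = -3: RHS = -829 is not a perfect cube.
Continuing the search up to |y| = 30 finds no solutions either.
No (x, y) in the scanned range satisfies the equation.

No integer solutions with |y| ≤ 30.


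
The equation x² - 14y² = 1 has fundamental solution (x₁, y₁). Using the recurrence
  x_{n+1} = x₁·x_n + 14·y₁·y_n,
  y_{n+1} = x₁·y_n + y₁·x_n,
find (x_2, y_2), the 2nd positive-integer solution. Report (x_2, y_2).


Step 1: Find the fundamental solution (x₁, y₁) of x² - 14y² = 1.
  Expand √14 as a continued fraction. a₀ = ⌊√14⌋ = 3; iterate m_{k+1} = d_k·a_k − m_k, d_{k+1} = (14 − m_{k+1}²)/d_k, a_{k+1} = ⌊(a₀ + m_{k+1})/d_{k+1}⌋ (starting m₀ = 0, d₀ = 1), with convergents p_k = a_k·p_{k-1} + p_{k-2}, q_k = a_k·q_{k-1} + q_{k-2} (p₋₁ = 1, q₋₁ = 0):
  k = 0: a₀ = 3; p₀/q₀ = 3/1; p₀² − 14·q₀² = 9 − 14 = -5.
  k = 1: m = 3, d = 5, a = ⌊(3 + 3)/5⌋ = 1; p/q = (1·3 + 1)/(1·1 + 0) = 4/1; p² − 14·q² = 16 − 14 = 2.
  k = 2: m = 2, d = 2, a = ⌊(3 + 2)/2⌋ = 2; p/q = (2·4 + 3)/(2·1 + 1) = 11/3; p² − 14·q² = 121 − 126 = -5.
  k = 3: m = 2, d = 5, a = ⌊(3 + 2)/5⌋ = 1; p/q = (1·11 + 4)/(1·3 + 1) = 15/4; p² − 14·q² = 225 − 224 = 1.
  The first convergent with p² − 14·q² = 1 gives the fundamental solution (x₁, y₁) = (15, 4).
Step 2: Apply the recurrence (x_{n+1}, y_{n+1}) = (x₁x_n + 14y₁y_n, x₁y_n + y₁x_n) repeatedly.
  From (x_1, y_1) = (15, 4): x_2 = 15·15 + 14·4·4 = 449; y_2 = 15·4 + 4·15 = 120.
Step 3: Verify x_2² - 14·y_2² = 201601 - 201600 = 1 (should be 1). ✓

(x_1, y_1) = (15, 4); (x_2, y_2) = (449, 120).


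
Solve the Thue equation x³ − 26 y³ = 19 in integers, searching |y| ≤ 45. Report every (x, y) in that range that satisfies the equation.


The equation is x³ - 26y³ = 19. For fixed y, x³ = 26·y³ + 19, so a solution requires the RHS to be a perfect cube.
Strategy: iterate y from -45 to 45, compute RHS = 26·y³ + 19, and check whether it is a (positive or negative) perfect cube.
Check small values of y:
  y = 0: RHS = 19 is not a perfect cube.
  y = 1: RHS = 45 is not a perfect cube.
  y = -1: RHS = -7 is not a perfect cube.
  y = 2: RHS = 227 is not a perfect cube.
  y = -2: RHS = -189 is not a perfect cube.
  y = 3: RHS = 721 is not a perfect cube.
  y = -3: RHS = -683 is not a perfect cube.
Continuing the search up to |y| = 45 finds no solutions either.
No (x, y) in the scanned range satisfies the equation.

No integer solutions with |y| ≤ 45.


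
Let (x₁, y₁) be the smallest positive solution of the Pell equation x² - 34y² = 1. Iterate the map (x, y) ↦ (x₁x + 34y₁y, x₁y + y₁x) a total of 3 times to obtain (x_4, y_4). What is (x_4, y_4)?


Step 1: Find the fundamental solution (x₁, y₁) of x² - 34y² = 1.
  Expand √34 as a continued fraction. a₀ = ⌊√34⌋ = 5; iterate m_{k+1} = d_k·a_k − m_k, d_{k+1} = (34 − m_{k+1}²)/d_k, a_{k+1} = ⌊(a₀ + m_{k+1})/d_{k+1}⌋ (starting m₀ = 0, d₀ = 1), with convergents p_k = a_k·p_{k-1} + p_{k-2}, q_k = a_k·q_{k-1} + q_{k-2} (p₋₁ = 1, q₋₁ = 0):
  k = 0: a₀ = 5; p₀/q₀ = 5/1; p₀² − 34·q₀² = 25 − 34 = -9.
  k = 1: m = 5, d = 9, a = ⌊(5 + 5)/9⌋ = 1; p/q = (1·5 + 1)/(1·1 + 0) = 6/1; p² − 34·q² = 36 − 34 = 2.
  k = 2: m = 4, d = 2, a = ⌊(5 + 4)/2⌋ = 4; p/q = (4·6 + 5)/(4·1 + 1) = 29/5; p² − 34·q² = 841 − 850 = -9.
  k = 3: m = 4, d = 9, a = ⌊(5 + 4)/9⌋ = 1; p/q = (1·29 + 6)/(1·5 + 1) = 35/6; p² − 34·q² = 1225 − 1224 = 1.
  The first convergent with p² − 34·q² = 1 gives the fundamental solution (x₁, y₁) = (35, 6).
Step 2: Apply the recurrence (x_{n+1}, y_{n+1}) = (x₁x_n + 34y₁y_n, x₁y_n + y₁x_n) repeatedly.
  From (x_1, y_1) = (35, 6): x_2 = 35·35 + 34·6·6 = 2449; y_2 = 35·6 + 6·35 = 420.
  From (x_2, y_2) = (2449, 420): x_3 = 35·2449 + 34·6·420 = 171395; y_3 = 35·420 + 6·2449 = 29394.
  From (x_3, y_3) = (171395, 29394): x_4 = 35·171395 + 34·6·29394 = 11995201; y_4 = 35·29394 + 6·171395 = 2057160.
Step 3: Verify x_4² - 34·y_4² = 143884847030401 - 143884847030400 = 1 (should be 1). ✓

(x_1, y_1) = (35, 6); (x_4, y_4) = (11995201, 2057160).


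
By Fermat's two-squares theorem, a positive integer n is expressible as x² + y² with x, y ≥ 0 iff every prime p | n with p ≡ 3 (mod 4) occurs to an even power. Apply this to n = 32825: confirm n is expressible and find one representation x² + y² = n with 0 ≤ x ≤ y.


Step 1: Factor n = 32825 = 5^2 · 13 · 101.
Step 2: Check the mod-4 condition on each prime factor: 5 ≡ 1 (mod 4), exponent 2; 13 ≡ 1 (mod 4), exponent 1; 101 ≡ 1 (mod 4), exponent 1.
All primes ≡ 3 (mod 4) appear to even exponent (or don't appear), so by the two-squares theorem n IS expressible as a sum of two squares.
Step 3: Build a representation. Group n = k² · m with k = 5 and m = 13 · 101 = 1313 (a product of primes ≡ 1 (mod 4)); a representation of m scales to one of n via (k·x)² + (k·y)² = k²(x² + y²). Each prime p ≡ 1 (mod 4) is itself a sum of two squares; find a² by testing p − a² for a perfect square:
  13: 13 − 1² = 12, 13 − 2² = 9 = 3² ⇒ 13 = 2² + 3².
  101: 101 − 1² = 100 = 10² ⇒ 101 = 1² + 10².
  Combine using the Brahmagupta–Fibonacci identity (a² + b²)(c² + d²) = (ac − bd)² + (ad + bc)² = (ac + bd)² + (ad − bc)²:
  13 · 101 = 1313: from (2² + 3²)(1² + 10²), take (2·1 − 3·10, 2·10 + 3·1) = (2 − 30, 20 + 3) = (-28, 23); dropping signs (only squares matter) gives (28, 23); check 28² + 23² = 784 + 529 = 1313 ✓.
  Scale by k = 5: (5·28, 5·23) = (140, 115).
Step 4: Order so x ≤ y and verify: 115² + 140² = 13225 + 19600 = 32825 = n. ✓

n = 32825 = 115² + 140² (one valid representation with x ≤ y).


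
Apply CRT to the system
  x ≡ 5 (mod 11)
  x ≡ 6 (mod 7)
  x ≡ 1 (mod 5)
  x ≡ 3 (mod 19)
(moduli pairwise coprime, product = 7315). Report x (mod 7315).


Product of moduli M = 11 · 7 · 5 · 19 = 7315.
Merge one congruence at a time:
  Start: x ≡ 5 (mod 11).
  Combine with x ≡ 6 (mod 7); new modulus lcm = 77.
    Write x = 5 + 11·t and substitute into x ≡ 6 (mod 7): 11·t ≡ 6 − 5 = 1 (mod 7).
    Reduce coefficients mod 7: 4·t ≡ 1 (mod 7).
    The inverse of 4 mod 7 is 2 (since 4·2 = 8 = 1·7 + 1), so t ≡ 2·1 = 2 ≡ 2 (mod 7).
    Then x = 5 + 11·2 = 27, valid modulo lcm(11, 7) = 77: x ≡ 27 (mod 77).
  Combine with x ≡ 1 (mod 5); new modulus lcm = 385.
    Write x = 27 + 77·t and substitute into x ≡ 1 (mod 5): 77·t ≡ 1 − 27 = -26 (mod 5).
    Reduce coefficients mod 5: 2·t ≡ 4 (mod 5).
    The inverse of 2 mod 5 is 3 (since 2·3 = 6 = 1·5 + 1), so t ≡ 3·4 = 12 ≡ 2 (mod 5).
    Then x = 27 + 77·2 = 181, valid modulo lcm(77, 5) = 385: x ≡ 181 (mod 385).
  Combine with x ≡ 3 (mod 19); new modulus lcm = 7315.
    Write x = 181 + 385·t and substitute into x ≡ 3 (mod 19): 385·t ≡ 3 − 181 = -178 (mod 19).
    Reduce coefficients mod 19: 5·t ≡ 12 (mod 19).
    The inverse of 5 mod 19 is 4 (since 5·4 = 20 = 1·19 + 1), so t ≡ 4·12 = 48 ≡ 10 (mod 19).
    Then x = 181 + 385·10 = 4031, valid modulo lcm(385, 19) = 7315: x ≡ 4031 (mod 7315).
Verify against each original: 4031 mod 11 = 5, 4031 mod 7 = 6, 4031 mod 5 = 1, 4031 mod 19 = 3.

x ≡ 4031 (mod 7315).


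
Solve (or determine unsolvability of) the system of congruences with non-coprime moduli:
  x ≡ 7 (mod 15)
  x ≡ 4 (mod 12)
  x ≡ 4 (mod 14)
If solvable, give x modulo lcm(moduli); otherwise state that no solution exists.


Moduli 15, 12, 14 are not pairwise coprime, so CRT works modulo lcm(m_i) when all pairwise compatibility conditions hold.
Pairwise compatibility: gcd(m_i, m_j) must divide a_i - a_j for every pair.
Merge one congruence at a time:
  Start: x ≡ 7 (mod 15).
  Combine with x ≡ 4 (mod 12): gcd(15, 12) = 3; 4 - 7 = -3, which IS divisible by 3, so compatible.
    Write x = 7 + 15·t and substitute into x ≡ 4 (mod 12): 15·t ≡ 4 − 7 = -3 (mod 12).
    Divide the congruence (and modulus) by g = 3: 5·t ≡ -1 (mod 4).
    Reduce coefficients mod 4: 1·t ≡ 3 (mod 4).
    So t ≡ 3 (mod 4).
    Then x = 7 + 15·3 = 52, valid modulo lcm(15, 12) = 60: x ≡ 52 (mod 60).
  Combine with x ≡ 4 (mod 14): gcd(60, 14) = 2; 4 - 52 = -48, which IS divisible by 2, so compatible.
    Write x = 52 + 60·t and substitute into x ≡ 4 (mod 14): 60·t ≡ 4 − 52 = -48 (mod 14).
    Divide the congruence (and modulus) by g = 2: 30·t ≡ -24 (mod 7).
    Reduce coefficients mod 7: 2·t ≡ 4 (mod 7).
    The inverse of 2 mod 7 is 4 (since 2·4 = 8 = 1·7 + 1), so t ≡ 4·4 = 16 ≡ 2 (mod 7).
    Then x = 52 + 60·2 = 172, valid modulo lcm(60, 14) = 420: x ≡ 172 (mod 420).
Verify: 172 mod 15 = 7, 172 mod 12 = 4, 172 mod 14 = 4.

x ≡ 172 (mod 420).


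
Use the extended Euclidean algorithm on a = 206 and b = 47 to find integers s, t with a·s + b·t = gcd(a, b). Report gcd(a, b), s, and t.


Euclidean algorithm on (206, 47) — divide until remainder is 0:
  206 = 4 · 47 + 18
  47 = 2 · 18 + 11
  18 = 1 · 11 + 7
  11 = 1 · 7 + 4
  7 = 1 · 4 + 3
  4 = 1 · 3 + 1
  3 = 3 · 1 + 0
gcd(206, 47) = 1.
Track Bezout coefficients alongside the remainders: start with r₀ = 206 = a·1 + b·0 (s = 1, t = 0) and r₁ = 47 = a·0 + b·1 (s = 0, t = 1); each new remainder r_{k+1} = r_{k-1} − q_k·r_k inherits s_{k+1} = s_{k-1} − q_k·s_k, t_{k+1} = t_{k-1} − q_k·t_k, so r_k = a·s_k + b·t_k at every step:
  q = 4: r = 18, s = 1 − 4·0 = 1, t = 0 − 4·1 = -4  (check: 206·1 + 47·(-4) = 18)
  q = 2: r = 11, s = 0 − 2·1 = -2, t = 1 − 2·(-4) = 9  (check: 206·(-2) + 47·9 = 11)
  q = 1: r = 7, s = 1 − 1·(-2) = 3, t = -4 − 1·9 = -13  (check: 206·3 + 47·(-13) = 7)
  q = 1: r = 4, s = -2 − 1·3 = -5, t = 9 − 1·(-13) = 22  (check: 206·(-5) + 47·22 = 4)
  q = 1: r = 3, s = 3 − 1·(-5) = 8, t = -13 − 1·22 = -35  (check: 206·8 + 47·(-35) = 3)
  q = 1: r = 1, s = -5 − 1·8 = -13, t = 22 − 1·(-35) = 57  (check: 206·(-13) + 47·57 = 1)
The row with r = 1 (the gcd) gives the Bezout coefficients s = -13, t = 57.
Result: 206 · (-13) + 47 · (57) = 1.

gcd(206, 47) = 1; s = -13, t = 57 (check: 206·(-13) + 47·57 = 1).


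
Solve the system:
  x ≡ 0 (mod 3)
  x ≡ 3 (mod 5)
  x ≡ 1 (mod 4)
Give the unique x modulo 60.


Moduli 3, 5, 4 are pairwise coprime; by CRT there is a unique solution modulo M = 3 · 5 · 4 = 60.
Solve pairwise, accumulating the modulus:
  Start with x ≡ 0 (mod 3).
  Combine with x ≡ 3 (mod 5): since gcd(3, 5) = 1, we get a unique residue mod 15.
    Write x = 0 + 3·t and substitute into x ≡ 3 (mod 5): 3·t ≡ 3 − 0 = 3 (mod 5).
    The inverse of 3 mod 5 is 2 (since 3·2 = 6 = 1·5 + 1), so t ≡ 2·3 = 6 ≡ 1 (mod 5).
    Then x = 0 + 3·1 = 3, valid modulo lcm(3, 5) = 15: x ≡ 3 (mod 15).
  Combine with x ≡ 1 (mod 4): since gcd(15, 4) = 1, we get a unique residue mod 60.
    Write x = 3 + 15·t and substitute into x ≡ 1 (mod 4): 15·t ≡ 1 − 3 = -2 (mod 4).
    Reduce coefficients mod 4: 3·t ≡ 2 (mod 4).
    The inverse of 3 mod 4 is 3 (since 3·3 = 9 = 2·4 + 1), so t ≡ 3·2 = 6 ≡ 2 (mod 4).
    Then x = 3 + 15·2 = 33, valid modulo lcm(15, 4) = 60: x ≡ 33 (mod 60).
Verify: 33 mod 3 = 0 ✓, 33 mod 5 = 3 ✓, 33 mod 4 = 1 ✓.

x ≡ 33 (mod 60).


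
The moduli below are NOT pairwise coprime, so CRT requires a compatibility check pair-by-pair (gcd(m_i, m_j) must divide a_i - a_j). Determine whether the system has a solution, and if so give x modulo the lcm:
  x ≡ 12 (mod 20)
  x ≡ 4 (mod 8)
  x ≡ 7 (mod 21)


Moduli 20, 8, 21 are not pairwise coprime, so CRT works modulo lcm(m_i) when all pairwise compatibility conditions hold.
Pairwise compatibility: gcd(m_i, m_j) must divide a_i - a_j for every pair.
Merge one congruence at a time:
  Start: x ≡ 12 (mod 20).
  Combine with x ≡ 4 (mod 8): gcd(20, 8) = 4; 4 - 12 = -8, which IS divisible by 4, so compatible.
    Write x = 12 + 20·t and substitute into x ≡ 4 (mod 8): 20·t ≡ 4 − 12 = -8 (mod 8).
    Divide the congruence (and modulus) by g = 4: 5·t ≡ -2 (mod 2).
    Reduce coefficients mod 2: 1·t ≡ 0 (mod 2).
    So t ≡ 0 (mod 2).
    Then x = 12 + 20·0 = 12, valid modulo lcm(20, 8) = 40: x ≡ 12 (mod 40).
  Combine with x ≡ 7 (mod 21): gcd(40, 21) = 1; 7 - 12 = -5, which IS divisible by 1, so compatible.
    Write x = 12 + 40·t and substitute into x ≡ 7 (mod 21): 40·t ≡ 7 − 12 = -5 (mod 21).
    Reduce coefficients mod 21: 19·t ≡ 16 (mod 21).
    The inverse of 19 mod 21 is 10 (since 19·10 = 190 = 9·21 + 1), so t ≡ 10·16 = 160 ≡ 13 (mod 21).
    Then x = 12 + 40·13 = 532, valid modulo lcm(40, 21) = 840: x ≡ 532 (mod 840).
Verify: 532 mod 20 = 12, 532 mod 8 = 4, 532 mod 21 = 7.

x ≡ 532 (mod 840).


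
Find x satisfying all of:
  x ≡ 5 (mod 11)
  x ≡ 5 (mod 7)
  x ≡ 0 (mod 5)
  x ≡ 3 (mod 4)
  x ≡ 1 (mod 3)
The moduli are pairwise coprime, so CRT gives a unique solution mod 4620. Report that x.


Product of moduli M = 11 · 7 · 5 · 4 · 3 = 4620.
Merge one congruence at a time:
  Start: x ≡ 5 (mod 11).
  Combine with x ≡ 5 (mod 7); new modulus lcm = 77.
    Write x = 5 + 11·t and substitute into x ≡ 5 (mod 7): 11·t ≡ 5 − 5 = 0 (mod 7).
    Reduce coefficients mod 7: 4·t ≡ 0 (mod 7).
    The inverse of 4 mod 7 is 2 (since 4·2 = 8 = 1·7 + 1), so t ≡ 2·0 = 0 ≡ 0 (mod 7).
    Then x = 5 + 11·0 = 5, valid modulo lcm(11, 7) = 77: x ≡ 5 (mod 77).
  Combine with x ≡ 0 (mod 5); new modulus lcm = 385.
    Write x = 5 + 77·t and substitute into x ≡ 0 (mod 5): 77·t ≡ 0 − 5 = -5 (mod 5).
    Reduce coefficients mod 5: 2·t ≡ 0 (mod 5).
    The inverse of 2 mod 5 is 3 (since 2·3 = 6 = 1·5 + 1), so t ≡ 3·0 = 0 ≡ 0 (mod 5).
    Then x = 5 + 77·0 = 5, valid modulo lcm(77, 5) = 385: x ≡ 5 (mod 385).
  Combine with x ≡ 3 (mod 4); new modulus lcm = 1540.
    Write x = 5 + 385·t and substitute into x ≡ 3 (mod 4): 385·t ≡ 3 − 5 = -2 (mod 4).
    Reduce coefficients mod 4: 1·t ≡ 2 (mod 4).
    So t ≡ 2 (mod 4).
    Then x = 5 + 385·2 = 775, valid modulo lcm(385, 4) = 1540: x ≡ 775 (mod 1540).
  Combine with x ≡ 1 (mod 3); new modulus lcm = 4620.
    Write x = 775 + 1540·t and substitute into x ≡ 1 (mod 3): 1540·t ≡ 1 − 775 = -774 (mod 3).
    Reduce coefficients mod 3: 1·t ≡ 0 (mod 3).
    So t ≡ 0 (mod 3).
    Then x = 775 + 1540·0 = 775, valid modulo lcm(1540, 3) = 4620: x ≡ 775 (mod 4620).
Verify against each original: 775 mod 11 = 5, 775 mod 7 = 5, 775 mod 5 = 0, 775 mod 4 = 3, 775 mod 3 = 1.

x ≡ 775 (mod 4620).


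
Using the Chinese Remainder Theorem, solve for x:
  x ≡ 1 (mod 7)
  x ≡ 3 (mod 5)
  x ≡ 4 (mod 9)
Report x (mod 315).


Moduli 7, 5, 9 are pairwise coprime; by CRT there is a unique solution modulo M = 7 · 5 · 9 = 315.
Solve pairwise, accumulating the modulus:
  Start with x ≡ 1 (mod 7).
  Combine with x ≡ 3 (mod 5): since gcd(7, 5) = 1, we get a unique residue mod 35.
    Write x = 1 + 7·t and substitute into x ≡ 3 (mod 5): 7·t ≡ 3 − 1 = 2 (mod 5).
    Reduce coefficients mod 5: 2·t ≡ 2 (mod 5).
    The inverse of 2 mod 5 is 3 (since 2·3 = 6 = 1·5 + 1), so t ≡ 3·2 = 6 ≡ 1 (mod 5).
    Then x = 1 + 7·1 = 8, valid modulo lcm(7, 5) = 35: x ≡ 8 (mod 35).
  Combine with x ≡ 4 (mod 9): since gcd(35, 9) = 1, we get a unique residue mod 315.
    Write x = 8 + 35·t and substitute into x ≡ 4 (mod 9): 35·t ≡ 4 − 8 = -4 (mod 9).
    Reduce coefficients mod 9: 8·t ≡ 5 (mod 9).
    The inverse of 8 mod 9 is 8 (since 8·8 = 64 = 7·9 + 1), so t ≡ 8·5 = 40 ≡ 4 (mod 9).
    Then x = 8 + 35·4 = 148, valid modulo lcm(35, 9) = 315: x ≡ 148 (mod 315).
Verify: 148 mod 7 = 1 ✓, 148 mod 5 = 3 ✓, 148 mod 9 = 4 ✓.

x ≡ 148 (mod 315).


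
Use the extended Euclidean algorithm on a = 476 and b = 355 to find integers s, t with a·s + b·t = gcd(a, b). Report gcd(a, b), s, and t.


Euclidean algorithm on (476, 355) — divide until remainder is 0:
  476 = 1 · 355 + 121
  355 = 2 · 121 + 113
  121 = 1 · 113 + 8
  113 = 14 · 8 + 1
  8 = 8 · 1 + 0
gcd(476, 355) = 1.
Track Bezout coefficients alongside the remainders: start with r₀ = 476 = a·1 + b·0 (s = 1, t = 0) and r₁ = 355 = a·0 + b·1 (s = 0, t = 1); each new remainder r_{k+1} = r_{k-1} − q_k·r_k inherits s_{k+1} = s_{k-1} − q_k·s_k, t_{k+1} = t_{k-1} − q_k·t_k, so r_k = a·s_k + b·t_k at every step:
  q = 1: r = 121, s = 1 − 1·0 = 1, t = 0 − 1·1 = -1  (check: 476·1 + 355·(-1) = 121)
  q = 2: r = 113, s = 0 − 2·1 = -2, t = 1 − 2·(-1) = 3  (check: 476·(-2) + 355·3 = 113)
  q = 1: r = 8, s = 1 − 1·(-2) = 3, t = -1 − 1·3 = -4  (check: 476·3 + 355·(-4) = 8)
  q = 14: r = 1, s = -2 − 14·3 = -44, t = 3 − 14·(-4) = 59  (check: 476·(-44) + 355·59 = 1)
The row with r = 1 (the gcd) gives the Bezout coefficients s = -44, t = 59.
Result: 476 · (-44) + 355 · (59) = 1.

gcd(476, 355) = 1; s = -44, t = 59 (check: 476·(-44) + 355·59 = 1).


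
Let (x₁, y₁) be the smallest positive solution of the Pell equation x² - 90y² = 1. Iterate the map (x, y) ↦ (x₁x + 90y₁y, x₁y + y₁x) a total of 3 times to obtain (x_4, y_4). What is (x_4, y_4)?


Step 1: Find the fundamental solution (x₁, y₁) of x² - 90y² = 1.
  Expand √90 as a continued fraction. a₀ = ⌊√90⌋ = 9; iterate m_{k+1} = d_k·a_k − m_k, d_{k+1} = (90 − m_{k+1}²)/d_k, a_{k+1} = ⌊(a₀ + m_{k+1})/d_{k+1}⌋ (starting m₀ = 0, d₀ = 1), with convergents p_k = a_k·p_{k-1} + p_{k-2}, q_k = a_k·q_{k-1} + q_{k-2} (p₋₁ = 1, q₋₁ = 0):
  k = 0: a₀ = 9; p₀/q₀ = 9/1; p₀² − 90·q₀² = 81 − 90 = -9.
  k = 1: m = 9, d = 9, a = ⌊(9 + 9)/9⌋ = 2; p/q = (2·9 + 1)/(2·1 + 0) = 19/2; p² − 90·q² = 361 − 360 = 1.
  The first convergent with p² − 90·q² = 1 gives the fundamental solution (x₁, y₁) = (19, 2).
Step 2: Apply the recurrence (x_{n+1}, y_{n+1}) = (x₁x_n + 90y₁y_n, x₁y_n + y₁x_n) repeatedly.
  From (x_1, y_1) = (19, 2): x_2 = 19·19 + 90·2·2 = 721; y_2 = 19·2 + 2·19 = 76.
  From (x_2, y_2) = (721, 76): x_3 = 19·721 + 90·2·76 = 27379; y_3 = 19·76 + 2·721 = 2886.
  From (x_3, y_3) = (27379, 2886): x_4 = 19·27379 + 90·2·2886 = 1039681; y_4 = 19·2886 + 2·27379 = 109592.
Step 3: Verify x_4² - 90·y_4² = 1080936581761 - 1080936581760 = 1 (should be 1). ✓

(x_1, y_1) = (19, 2); (x_4, y_4) = (1039681, 109592).


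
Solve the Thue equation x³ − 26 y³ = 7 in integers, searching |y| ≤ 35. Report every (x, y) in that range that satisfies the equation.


The equation is x³ - 26y³ = 7. For fixed y, x³ = 26·y³ + 7, so a solution requires the RHS to be a perfect cube.
Strategy: iterate y from -35 to 35, compute RHS = 26·y³ + 7, and check whether it is a (positive or negative) perfect cube.
Check small values of y:
  y = 0: RHS = 7 is not a perfect cube.
  y = 1: RHS = 33 is not a perfect cube.
  y = -1: RHS = -19 is not a perfect cube.
  y = 2: RHS = 215 is not a perfect cube.
  y = -2: RHS = -201 is not a perfect cube.
  y = 3: RHS = 709 is not a perfect cube.
  y = -3: RHS = -695 is not a perfect cube.
Continuing the search up to |y| = 35 finds no solutions either.
No (x, y) in the scanned range satisfies the equation.

No integer solutions with |y| ≤ 35.


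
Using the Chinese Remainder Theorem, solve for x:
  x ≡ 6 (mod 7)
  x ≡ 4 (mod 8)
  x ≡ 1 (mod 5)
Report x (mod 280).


Moduli 7, 8, 5 are pairwise coprime; by CRT there is a unique solution modulo M = 7 · 8 · 5 = 280.
Solve pairwise, accumulating the modulus:
  Start with x ≡ 6 (mod 7).
  Combine with x ≡ 4 (mod 8): since gcd(7, 8) = 1, we get a unique residue mod 56.
    Write x = 6 + 7·t and substitute into x ≡ 4 (mod 8): 7·t ≡ 4 − 6 = -2 (mod 8).
    Reduce coefficients mod 8: 7·t ≡ 6 (mod 8).
    The inverse of 7 mod 8 is 7 (since 7·7 = 49 = 6·8 + 1), so t ≡ 7·6 = 42 ≡ 2 (mod 8).
    Then x = 6 + 7·2 = 20, valid modulo lcm(7, 8) = 56: x ≡ 20 (mod 56).
  Combine with x ≡ 1 (mod 5): since gcd(56, 5) = 1, we get a unique residue mod 280.
    Write x = 20 + 56·t and substitute into x ≡ 1 (mod 5): 56·t ≡ 1 − 20 = -19 (mod 5).
    Reduce coefficients mod 5: 1·t ≡ 1 (mod 5).
    So t ≡ 1 (mod 5).
    Then x = 20 + 56·1 = 76, valid modulo lcm(56, 5) = 280: x ≡ 76 (mod 280).
Verify: 76 mod 7 = 6 ✓, 76 mod 8 = 4 ✓, 76 mod 5 = 1 ✓.

x ≡ 76 (mod 280).


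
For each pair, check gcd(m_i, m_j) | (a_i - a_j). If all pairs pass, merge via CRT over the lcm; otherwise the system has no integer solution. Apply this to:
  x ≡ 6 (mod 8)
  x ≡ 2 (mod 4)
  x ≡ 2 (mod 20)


Moduli 8, 4, 20 are not pairwise coprime, so CRT works modulo lcm(m_i) when all pairwise compatibility conditions hold.
Pairwise compatibility: gcd(m_i, m_j) must divide a_i - a_j for every pair.
Merge one congruence at a time:
  Start: x ≡ 6 (mod 8).
  Combine with x ≡ 2 (mod 4): gcd(8, 4) = 4; 2 - 6 = -4, which IS divisible by 4, so compatible.
    Write x = 6 + 8·t and substitute into x ≡ 2 (mod 4): 8·t ≡ 2 − 6 = -4 (mod 4).
    Divide the congruence (and modulus) by g = 4: 2·t ≡ -1 (mod 1).
    Modulo 1 every t works; take t = 0.
    Then x = 6 + 8·0 = 6, valid modulo lcm(8, 4) = 8: x ≡ 6 (mod 8).
  Combine with x ≡ 2 (mod 20): gcd(8, 20) = 4; 2 - 6 = -4, which IS divisible by 4, so compatible.
    Write x = 6 + 8·t and substitute into x ≡ 2 (mod 20): 8·t ≡ 2 − 6 = -4 (mod 20).
    Divide the congruence (and modulus) by g = 4: 2·t ≡ -1 (mod 5).
    Reduce coefficients mod 5: 2·t ≡ 4 (mod 5).
    The inverse of 2 mod 5 is 3 (since 2·3 = 6 = 1·5 + 1), so t ≡ 3·4 = 12 ≡ 2 (mod 5).
    Then x = 6 + 8·2 = 22, valid modulo lcm(8, 20) = 40: x ≡ 22 (mod 40).
Verify: 22 mod 8 = 6, 22 mod 4 = 2, 22 mod 20 = 2.

x ≡ 22 (mod 40).


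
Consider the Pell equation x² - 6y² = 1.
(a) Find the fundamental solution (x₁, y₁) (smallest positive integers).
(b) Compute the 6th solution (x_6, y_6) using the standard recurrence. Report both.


Step 1: Find the fundamental solution (x₁, y₁) of x² - 6y² = 1.
  Expand √6 as a continued fraction. a₀ = ⌊√6⌋ = 2; iterate m_{k+1} = d_k·a_k − m_k, d_{k+1} = (6 − m_{k+1}²)/d_k, a_{k+1} = ⌊(a₀ + m_{k+1})/d_{k+1}⌋ (starting m₀ = 0, d₀ = 1), with convergents p_k = a_k·p_{k-1} + p_{k-2}, q_k = a_k·q_{k-1} + q_{k-2} (p₋₁ = 1, q₋₁ = 0):
  k = 0: a₀ = 2; p₀/q₀ = 2/1; p₀² − 6·q₀² = 4 − 6 = -2.
  k = 1: m = 2, d = 2, a = ⌊(2 + 2)/2⌋ = 2; p/q = (2·2 + 1)/(2·1 + 0) = 5/2; p² − 6·q² = 25 − 24 = 1.
  The first convergent with p² − 6·q² = 1 gives the fundamental solution (x₁, y₁) = (5, 2).
Step 2: Apply the recurrence (x_{n+1}, y_{n+1}) = (x₁x_n + 6y₁y_n, x₁y_n + y₁x_n) repeatedly.
  From (x_1, y_1) = (5, 2): x_2 = 5·5 + 6·2·2 = 49; y_2 = 5·2 + 2·5 = 20.
  From (x_2, y_2) = (49, 20): x_3 = 5·49 + 6·2·20 = 485; y_3 = 5·20 + 2·49 = 198.
  From (x_3, y_3) = (485, 198): x_4 = 5·485 + 6·2·198 = 4801; y_4 = 5·198 + 2·485 = 1960.
  From (x_4, y_4) = (4801, 1960): x_5 = 5·4801 + 6·2·1960 = 47525; y_5 = 5·1960 + 2·4801 = 19402.
  From (x_5, y_5) = (47525, 19402): x_6 = 5·47525 + 6·2·19402 = 470449; y_6 = 5·19402 + 2·47525 = 192060.
Step 3: Verify x_6² - 6·y_6² = 221322261601 - 221322261600 = 1 (should be 1). ✓

(x_1, y_1) = (5, 2); (x_6, y_6) = (470449, 192060).


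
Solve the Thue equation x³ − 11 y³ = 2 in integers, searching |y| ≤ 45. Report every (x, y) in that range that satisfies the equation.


The equation is x³ - 11y³ = 2. For fixed y, x³ = 11·y³ + 2, so a solution requires the RHS to be a perfect cube.
Strategy: iterate y from -45 to 45, compute RHS = 11·y³ + 2, and check whether it is a (positive or negative) perfect cube.
Check small values of y:
  y = 0: RHS = 2 is not a perfect cube.
  y = 1: RHS = 13 is not a perfect cube.
  y = -1: RHS = -9 is not a perfect cube.
  y = 2: RHS = 90 is not a perfect cube.
  y = -2: RHS = -86 is not a perfect cube.
  y = 3: RHS = 299 is not a perfect cube.
  y = -3: RHS = -295 is not a perfect cube.
Continuing the search up to |y| = 45 finds no solutions either.
No (x, y) in the scanned range satisfies the equation.

No integer solutions with |y| ≤ 45.


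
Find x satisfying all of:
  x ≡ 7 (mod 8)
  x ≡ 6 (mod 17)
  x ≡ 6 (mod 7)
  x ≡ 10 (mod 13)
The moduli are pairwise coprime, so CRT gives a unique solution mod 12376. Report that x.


Product of moduli M = 8 · 17 · 7 · 13 = 12376.
Merge one congruence at a time:
  Start: x ≡ 7 (mod 8).
  Combine with x ≡ 6 (mod 17); new modulus lcm = 136.
    Write x = 7 + 8·t and substitute into x ≡ 6 (mod 17): 8·t ≡ 6 − 7 = -1 (mod 17).
    Reduce coefficients mod 17: 8·t ≡ 16 (mod 17).
    The inverse of 8 mod 17 is 15 (since 8·15 = 120 = 7·17 + 1), so t ≡ 15·16 = 240 ≡ 2 (mod 17).
    Then x = 7 + 8·2 = 23, valid modulo lcm(8, 17) = 136: x ≡ 23 (mod 136).
  Combine with x ≡ 6 (mod 7); new modulus lcm = 952.
    Write x = 23 + 136·t and substitute into x ≡ 6 (mod 7): 136·t ≡ 6 − 23 = -17 (mod 7).
    Reduce coefficients mod 7: 3·t ≡ 4 (mod 7).
    The inverse of 3 mod 7 is 5 (since 3·5 = 15 = 2·7 + 1), so t ≡ 5·4 = 20 ≡ 6 (mod 7).
    Then x = 23 + 136·6 = 839, valid modulo lcm(136, 7) = 952: x ≡ 839 (mod 952).
  Combine with x ≡ 10 (mod 13); new modulus lcm = 12376.
    Write x = 839 + 952·t and substitute into x ≡ 10 (mod 13): 952·t ≡ 10 − 839 = -829 (mod 13).
    Reduce coefficients mod 13: 3·t ≡ 3 (mod 13).
    The inverse of 3 mod 13 is 9 (since 3·9 = 27 = 2·13 + 1), so t ≡ 9·3 = 27 ≡ 1 (mod 13).
    Then x = 839 + 952·1 = 1791, valid modulo lcm(952, 13) = 12376: x ≡ 1791 (mod 12376).
Verify against each original: 1791 mod 8 = 7, 1791 mod 17 = 6, 1791 mod 7 = 6, 1791 mod 13 = 10.

x ≡ 1791 (mod 12376).


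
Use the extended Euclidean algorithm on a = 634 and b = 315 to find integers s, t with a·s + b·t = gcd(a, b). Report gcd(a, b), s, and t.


Euclidean algorithm on (634, 315) — divide until remainder is 0:
  634 = 2 · 315 + 4
  315 = 78 · 4 + 3
  4 = 1 · 3 + 1
  3 = 3 · 1 + 0
gcd(634, 315) = 1.
Track Bezout coefficients alongside the remainders: start with r₀ = 634 = a·1 + b·0 (s = 1, t = 0) and r₁ = 315 = a·0 + b·1 (s = 0, t = 1); each new remainder r_{k+1} = r_{k-1} − q_k·r_k inherits s_{k+1} = s_{k-1} − q_k·s_k, t_{k+1} = t_{k-1} − q_k·t_k, so r_k = a·s_k + b·t_k at every step:
  q = 2: r = 4, s = 1 − 2·0 = 1, t = 0 − 2·1 = -2  (check: 634·1 + 315·(-2) = 4)
  q = 78: r = 3, s = 0 − 78·1 = -78, t = 1 − 78·(-2) = 157  (check: 634·(-78) + 315·157 = 3)
  q = 1: r = 1, s = 1 − 1·(-78) = 79, t = -2 − 1·157 = -159  (check: 634·79 + 315·(-159) = 1)
The row with r = 1 (the gcd) gives the Bezout coefficients s = 79, t = -159.
Result: 634 · (79) + 315 · (-159) = 1.

gcd(634, 315) = 1; s = 79, t = -159 (check: 634·79 + 315·(-159) = 1).


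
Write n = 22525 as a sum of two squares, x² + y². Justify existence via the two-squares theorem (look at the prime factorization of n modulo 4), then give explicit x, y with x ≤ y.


Step 1: Factor n = 22525 = 5^2 · 17 · 53.
Step 2: Check the mod-4 condition on each prime factor: 5 ≡ 1 (mod 4), exponent 2; 17 ≡ 1 (mod 4), exponent 1; 53 ≡ 1 (mod 4), exponent 1.
All primes ≡ 3 (mod 4) appear to even exponent (or don't appear), so by the two-squares theorem n IS expressible as a sum of two squares.
Step 3: Build a representation. Group n = k² · m with k = 5 and m = 17 · 53 = 901 (a product of primes ≡ 1 (mod 4)); a representation of m scales to one of n via (k·x)² + (k·y)² = k²(x² + y²). Each prime p ≡ 1 (mod 4) is itself a sum of two squares; find a² by testing p − a² for a perfect square:
  17: 17 − 1² = 16 = 4² ⇒ 17 = 1² + 4².
  53: 53 − 1² = 52, 53 − 2² = 49 = 7² ⇒ 53 = 2² + 7².
  Combine using the Brahmagupta–Fibonacci identity (a² + b²)(c² + d²) = (ac − bd)² + (ad + bc)² = (ac + bd)² + (ad − bc)²:
  17 · 53 = 901: from (1² + 4²)(2² + 7²), take (1·2 − 4·7, 1·7 + 4·2) = (2 − 28, 7 + 8) = (-26, 15); dropping signs (only squares matter) gives (26, 15); check 26² + 15² = 676 + 225 = 901 ✓.
  Scale by k = 5: (5·26, 5·15) = (130, 75).
Step 4: Order so x ≤ y and verify: 75² + 130² = 5625 + 16900 = 22525 = n. ✓

n = 22525 = 75² + 130² (one valid representation with x ≤ y).


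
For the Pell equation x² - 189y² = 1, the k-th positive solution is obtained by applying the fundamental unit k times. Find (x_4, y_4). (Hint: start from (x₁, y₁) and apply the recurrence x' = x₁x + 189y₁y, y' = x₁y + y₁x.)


Step 1: Find the fundamental solution (x₁, y₁) of x² - 189y² = 1.
  Expand √189 as a continued fraction. a₀ = ⌊√189⌋ = 13; iterate m_{k+1} = d_k·a_k − m_k, d_{k+1} = (189 − m_{k+1}²)/d_k, a_{k+1} = ⌊(a₀ + m_{k+1})/d_{k+1}⌋ (starting m₀ = 0, d₀ = 1), with convergents p_k = a_k·p_{k-1} + p_{k-2}, q_k = a_k·q_{k-1} + q_{k-2} (p₋₁ = 1, q₋₁ = 0):
  k = 0: a₀ = 13; p₀/q₀ = 13/1; p₀² − 189·q₀² = 169 − 189 = -20.
  k = 1: m = 13, d = 20, a = ⌊(13 + 13)/20⌋ = 1; p/q = (1·13 + 1)/(1·1 + 0) = 14/1; p² − 189·q² = 196 − 189 = 7.
  k = 2: m = 7, d = 7, a = ⌊(13 + 7)/7⌋ = 2; p/q = (2·14 + 13)/(2·1 + 1) = 41/3; p² − 189·q² = 1681 − 1701 = -20.
  k = 3: m = 7, d = 20, a = ⌊(13 + 7)/20⌋ = 1; p/q = (1·41 + 14)/(1·3 + 1) = 55/4; p² − 189·q² = 3025 − 3024 = 1.
  The first convergent with p² − 189·q² = 1 gives the fundamental solution (x₁, y₁) = (55, 4).
Step 2: Apply the recurrence (x_{n+1}, y_{n+1}) = (x₁x_n + 189y₁y_n, x₁y_n + y₁x_n) repeatedly.
  From (x_1, y_1) = (55, 4): x_2 = 55·55 + 189·4·4 = 6049; y_2 = 55·4 + 4·55 = 440.
  From (x_2, y_2) = (6049, 440): x_3 = 55·6049 + 189·4·440 = 665335; y_3 = 55·440 + 4·6049 = 48396.
  From (x_3, y_3) = (665335, 48396): x_4 = 55·665335 + 189·4·48396 = 73180801; y_4 = 55·48396 + 4·665335 = 5323120.
Step 3: Verify x_4² - 189·y_4² = 5355429635001601 - 5355429635001600 = 1 (should be 1). ✓

(x_1, y_1) = (55, 4); (x_4, y_4) = (73180801, 5323120).


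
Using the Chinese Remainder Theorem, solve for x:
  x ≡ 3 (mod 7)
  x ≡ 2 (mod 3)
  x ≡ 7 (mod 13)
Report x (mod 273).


Moduli 7, 3, 13 are pairwise coprime; by CRT there is a unique solution modulo M = 7 · 3 · 13 = 273.
Solve pairwise, accumulating the modulus:
  Start with x ≡ 3 (mod 7).
  Combine with x ≡ 2 (mod 3): since gcd(7, 3) = 1, we get a unique residue mod 21.
    Write x = 3 + 7·t and substitute into x ≡ 2 (mod 3): 7·t ≡ 2 − 3 = -1 (mod 3).
    Reduce coefficients mod 3: 1·t ≡ 2 (mod 3).
    So t ≡ 2 (mod 3).
    Then x = 3 + 7·2 = 17, valid modulo lcm(7, 3) = 21: x ≡ 17 (mod 21).
  Combine with x ≡ 7 (mod 13): since gcd(21, 13) = 1, we get a unique residue mod 273.
    Write x = 17 + 21·t and substitute into x ≡ 7 (mod 13): 21·t ≡ 7 − 17 = -10 (mod 13).
    Reduce coefficients mod 13: 8·t ≡ 3 (mod 13).
    The inverse of 8 mod 13 is 5 (since 8·5 = 40 = 3·13 + 1), so t ≡ 5·3 = 15 ≡ 2 (mod 13).
    Then x = 17 + 21·2 = 59, valid modulo lcm(21, 13) = 273: x ≡ 59 (mod 273).
Verify: 59 mod 7 = 3 ✓, 59 mod 3 = 2 ✓, 59 mod 13 = 7 ✓.

x ≡ 59 (mod 273).


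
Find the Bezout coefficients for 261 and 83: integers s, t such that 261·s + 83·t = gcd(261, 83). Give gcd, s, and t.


Euclidean algorithm on (261, 83) — divide until remainder is 0:
  261 = 3 · 83 + 12
  83 = 6 · 12 + 11
  12 = 1 · 11 + 1
  11 = 11 · 1 + 0
gcd(261, 83) = 1.
Track Bezout coefficients alongside the remainders: start with r₀ = 261 = a·1 + b·0 (s = 1, t = 0) and r₁ = 83 = a·0 + b·1 (s = 0, t = 1); each new remainder r_{k+1} = r_{k-1} − q_k·r_k inherits s_{k+1} = s_{k-1} − q_k·s_k, t_{k+1} = t_{k-1} − q_k·t_k, so r_k = a·s_k + b·t_k at every step:
  q = 3: r = 12, s = 1 − 3·0 = 1, t = 0 − 3·1 = -3  (check: 261·1 + 83·(-3) = 12)
  q = 6: r = 11, s = 0 − 6·1 = -6, t = 1 − 6·(-3) = 19  (check: 261·(-6) + 83·19 = 11)
  q = 1: r = 1, s = 1 − 1·(-6) = 7, t = -3 − 1·19 = -22  (check: 261·7 + 83·(-22) = 1)
The row with r = 1 (the gcd) gives the Bezout coefficients s = 7, t = -22.
Result: 261 · (7) + 83 · (-22) = 1.

gcd(261, 83) = 1; s = 7, t = -22 (check: 261·7 + 83·(-22) = 1).


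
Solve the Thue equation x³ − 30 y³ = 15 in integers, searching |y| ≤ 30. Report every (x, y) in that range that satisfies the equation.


The equation is x³ - 30y³ = 15. For fixed y, x³ = 30·y³ + 15, so a solution requires the RHS to be a perfect cube.
Strategy: iterate y from -30 to 30, compute RHS = 30·y³ + 15, and check whether it is a (positive or negative) perfect cube.
Check small values of y:
  y = 0: RHS = 15 is not a perfect cube.
  y = 1: RHS = 45 is not a perfect cube.
  y = -1: RHS = -15 is not a perfect cube.
  y = 2: RHS = 255 is not a perfect cube.
  y = -2: RHS = -225 is not a perfect cube.
  y = 3: RHS = 825 is not a perfect cube.
  y = -3: RHS = -795 is not a perfect cube.
Continuing the search up to |y| = 30 finds no solutions either.
No (x, y) in the scanned range satisfies the equation.

No integer solutions with |y| ≤ 30.


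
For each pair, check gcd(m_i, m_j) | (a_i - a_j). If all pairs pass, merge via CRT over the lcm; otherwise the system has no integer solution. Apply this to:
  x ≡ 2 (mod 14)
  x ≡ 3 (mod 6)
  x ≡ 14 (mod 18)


Moduli 14, 6, 18 are not pairwise coprime, so CRT works modulo lcm(m_i) when all pairwise compatibility conditions hold.
Pairwise compatibility: gcd(m_i, m_j) must divide a_i - a_j for every pair.
Merge one congruence at a time:
  Start: x ≡ 2 (mod 14).
  Combine with x ≡ 3 (mod 6): gcd(14, 6) = 2, and 3 - 2 = 1 is NOT divisible by 2.
    ⇒ system is inconsistent (no integer solution).

No solution (the system is inconsistent).


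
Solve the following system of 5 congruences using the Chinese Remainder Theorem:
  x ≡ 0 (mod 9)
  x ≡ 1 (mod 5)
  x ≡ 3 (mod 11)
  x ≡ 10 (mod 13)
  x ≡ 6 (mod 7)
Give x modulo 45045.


Product of moduli M = 9 · 5 · 11 · 13 · 7 = 45045.
Merge one congruence at a time:
  Start: x ≡ 0 (mod 9).
  Combine with x ≡ 1 (mod 5); new modulus lcm = 45.
    Write x = 0 + 9·t and substitute into x ≡ 1 (mod 5): 9·t ≡ 1 − 0 = 1 (mod 5).
    Reduce coefficients mod 5: 4·t ≡ 1 (mod 5).
    The inverse of 4 mod 5 is 4 (since 4·4 = 16 = 3·5 + 1), so t ≡ 4·1 = 4 ≡ 4 (mod 5).
    Then x = 0 + 9·4 = 36, valid modulo lcm(9, 5) = 45: x ≡ 36 (mod 45).
  Combine with x ≡ 3 (mod 11); new modulus lcm = 495.
    Write x = 36 + 45·t and substitute into x ≡ 3 (mod 11): 45·t ≡ 3 − 36 = -33 (mod 11).
    Reduce coefficients mod 11: 1·t ≡ 0 (mod 11).
    So t ≡ 0 (mod 11).
    Then x = 36 + 45·0 = 36, valid modulo lcm(45, 11) = 495: x ≡ 36 (mod 495).
  Combine with x ≡ 10 (mod 13); new modulus lcm = 6435.
    Write x = 36 + 495·t and substitute into x ≡ 10 (mod 13): 495·t ≡ 10 − 36 = -26 (mod 13).
    Reduce coefficients mod 13: 1·t ≡ 0 (mod 13).
    So t ≡ 0 (mod 13).
    Then x = 36 + 495·0 = 36, valid modulo lcm(495, 13) = 6435: x ≡ 36 (mod 6435).
  Combine with x ≡ 6 (mod 7); new modulus lcm = 45045.
    Write x = 36 + 6435·t and substitute into x ≡ 6 (mod 7): 6435·t ≡ 6 − 36 = -30 (mod 7).
    Reduce coefficients mod 7: 2·t ≡ 5 (mod 7).
    The inverse of 2 mod 7 is 4 (since 2·4 = 8 = 1·7 + 1), so t ≡ 4·5 = 20 ≡ 6 (mod 7).
    Then x = 36 + 6435·6 = 38646, valid modulo lcm(6435, 7) = 45045: x ≡ 38646 (mod 45045).
Verify against each original: 38646 mod 9 = 0, 38646 mod 5 = 1, 38646 mod 11 = 3, 38646 mod 13 = 10, 38646 mod 7 = 6.

x ≡ 38646 (mod 45045).


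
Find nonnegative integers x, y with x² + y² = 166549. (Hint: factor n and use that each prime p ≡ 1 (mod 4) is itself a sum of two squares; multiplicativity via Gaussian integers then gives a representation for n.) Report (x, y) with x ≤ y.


Step 1: Factor n = 166549 = 17 · 97 · 101.
Step 2: Check the mod-4 condition on each prime factor: 17 ≡ 1 (mod 4), exponent 1; 97 ≡ 1 (mod 4), exponent 1; 101 ≡ 1 (mod 4), exponent 1.
All primes ≡ 3 (mod 4) appear to even exponent (or don't appear), so by the two-squares theorem n IS expressible as a sum of two squares.
Step 3: Build a representation. Here n = 17 · 97 · 101 is a product of primes ≡ 1 (mod 4). Each prime p ≡ 1 (mod 4) is itself a sum of two squares; find a² by testing p − a² for a perfect square:
  17: 17 − 1² = 16 = 4² ⇒ 17 = 1² + 4².
  97: 97 − 1² = 96, 97 − 2² = 93, 97 − 3² = 88, 97 − 4² = 81 = 9² ⇒ 97 = 4² + 9².
  101: 101 − 1² = 100 = 10² ⇒ 101 = 1² + 10².
  Combine using the Brahmagupta–Fibonacci identity (a² + b²)(c² + d²) = (ac − bd)² + (ad + bc)² = (ac + bd)² + (ad − bc)²:
  17 · 97 = 1649: from (1² + 4²)(4² + 9²), take (1·4 − 4·9, 1·9 + 4·4) = (4 − 36, 9 + 16) = (-32, 25); dropping signs (only squares matter) gives (32, 25); check 32² + 25² = 1024 + 625 = 1649 ✓.
  1649 · 101 = 166549: from (32² + 25²)(1² + 10²), take (32·1 − 25·10, 32·10 + 25·1) = (32 − 250, 320 + 25) = (-218, 345); dropping signs (only squares matter) gives (218, 345); check 218² + 345² = 47524 + 119025 = 166549 ✓.
Step 4: Order so x ≤ y and verify: 218² + 345² = 47524 + 119025 = 166549 = n. ✓

n = 166549 = 218² + 345² (one valid representation with x ≤ y).


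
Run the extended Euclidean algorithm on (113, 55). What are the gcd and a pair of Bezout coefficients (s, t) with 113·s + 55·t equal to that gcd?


Euclidean algorithm on (113, 55) — divide until remainder is 0:
  113 = 2 · 55 + 3
  55 = 18 · 3 + 1
  3 = 3 · 1 + 0
gcd(113, 55) = 1.
Track Bezout coefficients alongside the remainders: start with r₀ = 113 = a·1 + b·0 (s = 1, t = 0) and r₁ = 55 = a·0 + b·1 (s = 0, t = 1); each new remainder r_{k+1} = r_{k-1} − q_k·r_k inherits s_{k+1} = s_{k-1} − q_k·s_k, t_{k+1} = t_{k-1} − q_k·t_k, so r_k = a·s_k + b·t_k at every step:
  q = 2: r = 3, s = 1 − 2·0 = 1, t = 0 − 2·1 = -2  (check: 113·1 + 55·(-2) = 3)
  q = 18: r = 1, s = 0 − 18·1 = -18, t = 1 − 18·(-2) = 37  (check: 113·(-18) + 55·37 = 1)
The row with r = 1 (the gcd) gives the Bezout coefficients s = -18, t = 37.
Result: 113 · (-18) + 55 · (37) = 1.

gcd(113, 55) = 1; s = -18, t = 37 (check: 113·(-18) + 55·37 = 1).


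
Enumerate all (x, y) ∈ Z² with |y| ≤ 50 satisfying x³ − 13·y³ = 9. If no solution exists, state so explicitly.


The equation is x³ - 13y³ = 9. For fixed y, x³ = 13·y³ + 9, so a solution requires the RHS to be a perfect cube.
Strategy: iterate y from -50 to 50, compute RHS = 13·y³ + 9, and check whether it is a (positive or negative) perfect cube.
Check small values of y:
  y = 0: RHS = 9 is not a perfect cube.
  y = 1: RHS = 22 is not a perfect cube.
  y = -1: RHS = -4 is not a perfect cube.
  y = 2: RHS = 113 is not a perfect cube.
  y = -2: RHS = -95 is not a perfect cube.
  y = 3: RHS = 360 is not a perfect cube.
  y = -3: RHS = -342 is not a perfect cube.
Continuing the search up to |y| = 50 finds no solutions either.
No (x, y) in the scanned range satisfies the equation.

No integer solutions with |y| ≤ 50.


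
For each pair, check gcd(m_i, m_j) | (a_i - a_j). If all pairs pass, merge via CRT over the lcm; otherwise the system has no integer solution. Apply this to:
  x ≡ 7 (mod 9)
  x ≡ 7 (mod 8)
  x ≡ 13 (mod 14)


Moduli 9, 8, 14 are not pairwise coprime, so CRT works modulo lcm(m_i) when all pairwise compatibility conditions hold.
Pairwise compatibility: gcd(m_i, m_j) must divide a_i - a_j for every pair.
Merge one congruence at a time:
  Start: x ≡ 7 (mod 9).
  Combine with x ≡ 7 (mod 8): gcd(9, 8) = 1; 7 - 7 = 0, which IS divisible by 1, so compatible.
    Write x = 7 + 9·t and substitute into x ≡ 7 (mod 8): 9·t ≡ 7 − 7 = 0 (mod 8).
    Reduce coefficients mod 8: 1·t ≡ 0 (mod 8).
    So t ≡ 0 (mod 8).
    Then x = 7 + 9·0 = 7, valid modulo lcm(9, 8) = 72: x ≡ 7 (mod 72).
  Combine with x ≡ 13 (mod 14): gcd(72, 14) = 2; 13 - 7 = 6, which IS divisible by 2, so compatible.
    Write x = 7 + 72·t and substitute into x ≡ 13 (mod 14): 72·t ≡ 13 − 7 = 6 (mod 14).
    Divide the congruence (and modulus) by g = 2: 36·t ≡ 3 (mod 7).
    Reduce coefficients mod 7: 1·t ≡ 3 (mod 7).
    So t ≡ 3 (mod 7).
    Then x = 7 + 72·3 = 223, valid modulo lcm(72, 14) = 504: x ≡ 223 (mod 504).
Verify: 223 mod 9 = 7, 223 mod 8 = 7, 223 mod 14 = 13.

x ≡ 223 (mod 504).
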